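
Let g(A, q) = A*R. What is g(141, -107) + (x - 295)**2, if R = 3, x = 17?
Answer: 77707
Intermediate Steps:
g(A, q) = 3*A (g(A, q) = A*3 = 3*A)
g(141, -107) + (x - 295)**2 = 3*141 + (17 - 295)**2 = 423 + (-278)**2 = 423 + 77284 = 77707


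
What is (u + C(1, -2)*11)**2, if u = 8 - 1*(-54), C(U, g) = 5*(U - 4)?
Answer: 10609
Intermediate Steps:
C(U, g) = -20 + 5*U (C(U, g) = 5*(-4 + U) = -20 + 5*U)
u = 62 (u = 8 + 54 = 62)
(u + C(1, -2)*11)**2 = (62 + (-20 + 5*1)*11)**2 = (62 + (-20 + 5)*11)**2 = (62 - 15*11)**2 = (62 - 165)**2 = (-103)**2 = 10609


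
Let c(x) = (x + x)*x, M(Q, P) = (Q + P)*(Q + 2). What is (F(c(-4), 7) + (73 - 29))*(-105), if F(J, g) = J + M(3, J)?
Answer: -26355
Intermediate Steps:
M(Q, P) = (2 + Q)*(P + Q) (M(Q, P) = (P + Q)*(2 + Q) = (2 + Q)*(P + Q))
c(x) = 2*x**2 (c(x) = (2*x)*x = 2*x**2)
F(J, g) = 15 + 6*J (F(J, g) = J + (3**2 + 2*J + 2*3 + J*3) = J + (9 + 2*J + 6 + 3*J) = J + (15 + 5*J) = 15 + 6*J)
(F(c(-4), 7) + (73 - 29))*(-105) = ((15 + 6*(2*(-4)**2)) + (73 - 29))*(-105) = ((15 + 6*(2*16)) + 44)*(-105) = ((15 + 6*32) + 44)*(-105) = ((15 + 192) + 44)*(-105) = (207 + 44)*(-105) = 251*(-105) = -26355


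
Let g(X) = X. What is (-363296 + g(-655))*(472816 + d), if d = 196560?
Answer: -243620064576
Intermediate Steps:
(-363296 + g(-655))*(472816 + d) = (-363296 - 655)*(472816 + 196560) = -363951*669376 = -243620064576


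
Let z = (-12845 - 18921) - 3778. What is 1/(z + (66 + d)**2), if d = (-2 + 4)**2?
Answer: -1/30644 ≈ -3.2633e-5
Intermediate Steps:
z = -35544 (z = -31766 - 3778 = -35544)
d = 4 (d = 2**2 = 4)
1/(z + (66 + d)**2) = 1/(-35544 + (66 + 4)**2) = 1/(-35544 + 70**2) = 1/(-35544 + 4900) = 1/(-30644) = -1/30644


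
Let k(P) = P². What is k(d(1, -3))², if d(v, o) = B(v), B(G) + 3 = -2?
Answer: 625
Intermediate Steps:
B(G) = -5 (B(G) = -3 - 2 = -5)
d(v, o) = -5
k(d(1, -3))² = ((-5)²)² = 25² = 625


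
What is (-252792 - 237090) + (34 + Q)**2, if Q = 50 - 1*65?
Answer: -489521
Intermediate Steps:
Q = -15 (Q = 50 - 65 = -15)
(-252792 - 237090) + (34 + Q)**2 = (-252792 - 237090) + (34 - 15)**2 = -489882 + 19**2 = -489882 + 361 = -489521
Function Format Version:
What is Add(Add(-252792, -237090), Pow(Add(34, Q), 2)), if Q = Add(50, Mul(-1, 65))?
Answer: -489521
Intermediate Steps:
Q = -15 (Q = Add(50, -65) = -15)
Add(Add(-252792, -237090), Pow(Add(34, Q), 2)) = Add(Add(-252792, -237090), Pow(Add(34, -15), 2)) = Add(-489882, Pow(19, 2)) = Add(-489882, 361) = -489521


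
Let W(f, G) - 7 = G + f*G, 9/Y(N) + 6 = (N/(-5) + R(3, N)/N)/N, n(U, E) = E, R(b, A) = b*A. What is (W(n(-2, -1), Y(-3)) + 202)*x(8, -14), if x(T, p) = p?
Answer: -2926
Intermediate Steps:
R(b, A) = A*b
Y(N) = 9/(-6 + (3 - N/5)/N) (Y(N) = 9/(-6 + (N/(-5) + (N*3)/N)/N) = 9/(-6 + (N*(-⅕) + (3*N)/N)/N) = 9/(-6 + (-N/5 + 3)/N) = 9/(-6 + (3 - N/5)/N))
W(f, G) = 7 + G + G*f (W(f, G) = 7 + (G + f*G) = 7 + (G + G*f) = 7 + G + G*f)
(W(n(-2, -1), Y(-3)) + 202)*x(8, -14) = ((7 - 45*(-3)/(-15 + 31*(-3)) - 45*(-3)/(-15 + 31*(-3))*(-1)) + 202)*(-14) = ((7 - 45*(-3)/(-15 - 93) - 45*(-3)/(-15 - 93)*(-1)) + 202)*(-14) = ((7 - 45*(-3)/(-108) - 45*(-3)/(-108)*(-1)) + 202)*(-14) = ((7 - 45*(-3)*(-1/108) - 45*(-3)*(-1/108)*(-1)) + 202)*(-14) = ((7 - 5/4 - 5/4*(-1)) + 202)*(-14) = ((7 - 5/4 + 5/4) + 202)*(-14) = (7 + 202)*(-14) = 209*(-14) = -2926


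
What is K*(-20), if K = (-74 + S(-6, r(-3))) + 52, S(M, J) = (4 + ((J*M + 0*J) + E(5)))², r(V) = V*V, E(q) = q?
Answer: -40060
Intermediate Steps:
r(V) = V²
S(M, J) = (9 + J*M)² (S(M, J) = (4 + ((J*M + 0*J) + 5))² = (4 + ((J*M + 0) + 5))² = (4 + (J*M + 5))² = (4 + (5 + J*M))² = (9 + J*M)²)
K = 2003 (K = (-74 + (9 + (-3)²*(-6))²) + 52 = (-74 + (9 + 9*(-6))²) + 52 = (-74 + (9 - 54)²) + 52 = (-74 + (-45)²) + 52 = (-74 + 2025) + 52 = 1951 + 52 = 2003)
K*(-20) = 2003*(-20) = -40060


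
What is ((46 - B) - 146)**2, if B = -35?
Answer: 4225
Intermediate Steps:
((46 - B) - 146)**2 = ((46 - 1*(-35)) - 146)**2 = ((46 + 35) - 146)**2 = (81 - 146)**2 = (-65)**2 = 4225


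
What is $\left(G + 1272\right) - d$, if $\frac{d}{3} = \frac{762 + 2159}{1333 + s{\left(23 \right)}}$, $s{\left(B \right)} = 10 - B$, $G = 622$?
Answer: $\frac{830439}{440} \approx 1887.4$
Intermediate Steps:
$d = \frac{2921}{440}$ ($d = 3 \frac{762 + 2159}{1333 + \left(10 - 23\right)} = 3 \frac{2921}{1333 + \left(10 - 23\right)} = 3 \frac{2921}{1333 - 13} = 3 \cdot \frac{2921}{1320} = \frac{2921}{440} \approx 6.6386$)
$\left(G + 1272\right) - d = \left(622 + 1272\right) - \frac{2921}{440} = 1894 - \frac{2921}{440} = \frac{830439}{440}$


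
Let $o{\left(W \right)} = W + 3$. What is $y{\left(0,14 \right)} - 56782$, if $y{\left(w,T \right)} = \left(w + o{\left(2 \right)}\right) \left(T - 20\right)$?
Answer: $-56812$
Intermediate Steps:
$o{\left(W \right)} = 3 + W$
$y{\left(w,T \right)} = \left(-20 + T\right) \left(5 + w\right)$ ($y{\left(w,T \right)} = \left(w + \left(3 + 2\right)\right) \left(T - 20\right) = \left(w + 5\right) \left(-20 + T\right) = \left(5 + w\right) \left(-20 + T\right) = \left(-20 + T\right) \left(5 + w\right)$)
$y{\left(0,14 \right)} - 56782 = \left(-100 - 0 + 5 \cdot 14 + 14 \cdot 0\right) - 56782 = \left(-100 + 0 + 70 + 0\right) - 56782 = -30 - 56782 = -56812$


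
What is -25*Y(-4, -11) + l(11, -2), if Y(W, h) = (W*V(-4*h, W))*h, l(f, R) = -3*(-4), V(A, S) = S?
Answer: 4412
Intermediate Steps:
l(f, R) = 12
Y(W, h) = h*W² (Y(W, h) = (W*W)*h = W²*h = h*W²)
-25*Y(-4, -11) + l(11, -2) = -(-275)*(-4)² + 12 = -(-275)*16 + 12 = -25*(-176) + 12 = 4400 + 12 = 4412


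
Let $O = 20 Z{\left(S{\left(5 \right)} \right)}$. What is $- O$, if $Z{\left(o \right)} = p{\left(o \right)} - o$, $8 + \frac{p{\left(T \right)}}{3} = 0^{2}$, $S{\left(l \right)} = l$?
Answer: $580$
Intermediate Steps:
$p{\left(T \right)} = -24$ ($p{\left(T \right)} = -24 + 3 \cdot 0^{2} = -24 + 3 \cdot 0 = -24 + 0 = -24$)
$Z{\left(o \right)} = -24 - o$
$O = -580$ ($O = 20 \left(-24 - 5\right) = 20 \left(-29\right) = -580$)
$- O = \left(-1\right) \left(-580\right) = 580$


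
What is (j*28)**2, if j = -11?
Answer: 94864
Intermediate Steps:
(j*28)**2 = (-11*28)**2 = (-308)**2 = 94864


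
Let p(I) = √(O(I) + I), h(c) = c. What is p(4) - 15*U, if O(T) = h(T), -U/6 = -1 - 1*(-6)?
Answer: 450 + 2*√2 ≈ 452.83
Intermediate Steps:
U = -30 (U = -6*(-1 - 1*(-6)) = -6*(-1 + 6) = -6*5 = -30)
O(T) = T
p(I) = √2*√I (p(I) = √(I + I) = √(2*I) = √2*√I)
p(4) - 15*U = √2*√4 - 15*(-30) = √2*2 + 450 = 2*√2 + 450 = 450 + 2*√2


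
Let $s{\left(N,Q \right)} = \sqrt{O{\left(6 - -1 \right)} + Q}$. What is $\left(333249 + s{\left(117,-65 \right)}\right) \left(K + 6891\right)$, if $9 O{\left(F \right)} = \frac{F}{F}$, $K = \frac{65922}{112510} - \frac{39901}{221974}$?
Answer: $\frac{28677410905940208321}{12487147370} + \frac{86054004380929 i \sqrt{146}}{18730721055} \approx 2.2966 \cdot 10^{9} + 55513.0 i$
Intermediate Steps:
$K = \frac{5071854259}{12487147370}$ ($K = 65922 \cdot \frac{1}{112510} - \frac{39901}{221974} = \frac{32961}{56255} - \frac{39901}{221974} = \frac{5071854259}{12487147370} \approx 0.40617$)
$O{\left(F \right)} = \frac{1}{9}$ ($O{\left(F \right)} = \frac{F \frac{1}{F}}{9} = \frac{1}{9} \cdot 1 = \frac{1}{9}$)
$s{\left(N,Q \right)} = \sqrt{\frac{1}{9} + Q}$
$\left(333249 + s{\left(117,-65 \right)}\right) \left(K + 6891\right) = \left(333249 + \frac{\sqrt{1 + 9 \left(-65\right)}}{3}\right) \left(\frac{5071854259}{12487147370} + 6891\right) = \left(333249 + \frac{\sqrt{1 - 585}}{3}\right) \frac{86054004380929}{12487147370} = \left(333249 + \frac{\sqrt{-584}}{3}\right) \frac{86054004380929}{12487147370} = \left(333249 + \frac{2 i \sqrt{146}}{3}\right) \frac{86054004380929}{12487147370} = \frac{28677410905940208321}{12487147370} + \frac{86054004380929 i \sqrt{146}}{18730721055}$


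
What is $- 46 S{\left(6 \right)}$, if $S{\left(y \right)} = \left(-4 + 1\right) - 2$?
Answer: $230$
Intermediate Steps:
$S{\left(y \right)} = -5$ ($S{\left(y \right)} = -3 - 2 = -5$)
$- 46 S{\left(6 \right)} = \left(-46\right) \left(-5\right) = 230$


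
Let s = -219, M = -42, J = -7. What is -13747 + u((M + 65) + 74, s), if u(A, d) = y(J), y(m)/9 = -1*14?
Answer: -13873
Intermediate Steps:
y(m) = -126 (y(m) = 9*(-1*14) = 9*(-14) = -126)
u(A, d) = -126
-13747 + u((M + 65) + 74, s) = -13747 - 126 = -13873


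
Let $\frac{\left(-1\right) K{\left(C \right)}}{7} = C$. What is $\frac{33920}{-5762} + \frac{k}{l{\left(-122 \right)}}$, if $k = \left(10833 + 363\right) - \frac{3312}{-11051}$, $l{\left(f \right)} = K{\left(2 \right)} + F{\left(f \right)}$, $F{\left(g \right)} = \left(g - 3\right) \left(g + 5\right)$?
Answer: $- \frac{55395327284}{10818232787} \approx -5.1206$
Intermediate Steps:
$K{\left(C \right)} = - 7 C$
$F{\left(g \right)} = \left(-3 + g\right) \left(5 + g\right)$
$l{\left(f \right)} = -29 + f^{2} + 2 f$ ($l{\left(f \right)} = \left(-7\right) 2 + \left(-15 + f^{2} + 2 f\right) = -14 + \left(-15 + f^{2} + 2 f\right) = -29 + f^{2} + 2 f$)
$k = \frac{123730308}{11051}$ ($k = 11196 - - \frac{3312}{11051} = 11196 + \frac{3312}{11051} = \frac{123730308}{11051} \approx 11196.0$)
$\frac{33920}{-5762} + \frac{k}{l{\left(-122 \right)}} = \frac{33920}{-5762} + \frac{123730308}{11051 \left(-29 + \left(-122\right)^{2} + 2 \left(-122\right)\right)} = 33920 \left(- \frac{1}{5762}\right) + \frac{123730308}{11051 \left(-29 + 14884 - 244\right)} = - \frac{16960}{2881} + \frac{123730308}{11051 \cdot 14611} = - \frac{16960}{2881} + \frac{123730308}{11051} \cdot \frac{1}{14611} = - \frac{16960}{2881} + \frac{123730308}{161466161} = - \frac{55395327284}{10818232787}$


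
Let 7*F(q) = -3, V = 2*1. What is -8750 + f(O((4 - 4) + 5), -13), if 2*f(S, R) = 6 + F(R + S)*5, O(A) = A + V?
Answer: -122473/14 ≈ -8748.1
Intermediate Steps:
V = 2
O(A) = 2 + A (O(A) = A + 2 = 2 + A)
F(q) = -3/7 (F(q) = (⅐)*(-3) = -3/7)
f(S, R) = 27/14 (f(S, R) = (6 - 3/7*5)/2 = (6 - 15/7)/2 = (½)*(27/7) = 27/14)
-8750 + f(O((4 - 4) + 5), -13) = -8750 + 27/14 = -122473/14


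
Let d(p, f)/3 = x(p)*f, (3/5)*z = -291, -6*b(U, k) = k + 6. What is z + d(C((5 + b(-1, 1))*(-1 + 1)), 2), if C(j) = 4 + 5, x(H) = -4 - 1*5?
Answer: -539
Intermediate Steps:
x(H) = -9 (x(H) = -4 - 5 = -9)
b(U, k) = -1 - k/6 (b(U, k) = -(k + 6)/6 = -(6 + k)/6 = -1 - k/6)
C(j) = 9
z = -485 (z = (5/3)*(-291) = -485)
d(p, f) = -27*f (d(p, f) = 3*(-9*f) = -27*f)
z + d(C((5 + b(-1, 1))*(-1 + 1)), 2) = -485 - 27*2 = -485 - 54 = -539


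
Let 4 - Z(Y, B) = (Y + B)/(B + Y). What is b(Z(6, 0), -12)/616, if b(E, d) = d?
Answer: -3/154 ≈ -0.019481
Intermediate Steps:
Z(Y, B) = 3 (Z(Y, B) = 4 - (Y + B)/(B + Y) = 4 - (B + Y)/(B + Y) = 4 - 1*1 = 4 - 1 = 3)
b(Z(6, 0), -12)/616 = -12/616 = -12*1/616 = -3/154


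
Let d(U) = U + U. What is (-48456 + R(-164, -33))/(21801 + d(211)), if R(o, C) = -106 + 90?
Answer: -48472/22223 ≈ -2.1812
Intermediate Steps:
d(U) = 2*U
R(o, C) = -16
(-48456 + R(-164, -33))/(21801 + d(211)) = (-48456 - 16)/(21801 + 2*211) = -48472/(21801 + 422) = -48472/22223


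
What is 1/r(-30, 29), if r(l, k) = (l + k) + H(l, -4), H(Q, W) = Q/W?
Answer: 2/13 ≈ 0.15385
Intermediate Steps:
r(l, k) = k + 3*l/4 (r(l, k) = (l + k) + l/(-4) = (k + l) + l*(-¼) = (k + l) - l/4 = k + 3*l/4)
1/r(-30, 29) = 1/(29 + (¾)*(-30)) = 1/(29 - 45/2) = 1/(13/2) = 2/13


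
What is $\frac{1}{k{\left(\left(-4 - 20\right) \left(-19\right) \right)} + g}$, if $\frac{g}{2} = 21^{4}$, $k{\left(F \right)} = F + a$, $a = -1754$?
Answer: $\frac{1}{387664} \approx 2.5796 \cdot 10^{-6}$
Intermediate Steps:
$k{\left(F \right)} = -1754 + F$ ($k{\left(F \right)} = F - 1754 = -1754 + F$)
$g = 388962$ ($g = 2 \cdot 21^{4} = 2 \cdot 194481 = 388962$)
$\frac{1}{k{\left(\left(-4 - 20\right) \left(-19\right) \right)} + g} = \frac{1}{\left(-1754 + \left(-4 - 20\right) \left(-19\right)\right) + 388962} = \frac{1}{\left(-1754 - -456\right) + 388962} = \frac{1}{\left(-1754 + 456\right) + 388962} = \frac{1}{-1298 + 388962} = \frac{1}{387664}$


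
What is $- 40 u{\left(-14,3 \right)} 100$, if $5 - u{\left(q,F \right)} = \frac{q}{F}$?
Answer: $- \frac{116000}{3} \approx -38667.0$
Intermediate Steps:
$u{\left(q,F \right)} = 5 - \frac{q}{F}$
$- 40 u{\left(-14,3 \right)} 100 = - 40 \left(5 - - \frac{14}{3}\right) 100 = - 40 \left(5 - \left(-14\right) \frac{1}{3}\right) 100 = - 40 \left(5 + \frac{14}{3}\right) 100 = \left(-40\right) \frac{29}{3} \cdot 100 = \left(- \frac{1160}{3}\right) 100 = - \frac{116000}{3}$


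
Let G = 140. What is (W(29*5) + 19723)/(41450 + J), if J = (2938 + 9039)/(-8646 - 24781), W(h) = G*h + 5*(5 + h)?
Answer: 1362919071/1385537173 ≈ 0.98368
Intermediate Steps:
W(h) = 25 + 145*h (W(h) = 140*h + 5*(5 + h) = 140*h + (25 + 5*h) = 25 + 145*h)
J = -11977/33427 (J = 11977/(-33427) = 11977*(-1/33427) = -11977/33427 ≈ -0.35830)
(W(29*5) + 19723)/(41450 + J) = ((25 + 145*(29*5)) + 19723)/(41450 - 11977/33427) = ((25 + 145*145) + 19723)/(1385537173/33427) = ((25 + 21025) + 19723)*(33427/1385537173) = (21050 + 19723)*(33427/1385537173) = 40773*(33427/1385537173) = 1362919071/1385537173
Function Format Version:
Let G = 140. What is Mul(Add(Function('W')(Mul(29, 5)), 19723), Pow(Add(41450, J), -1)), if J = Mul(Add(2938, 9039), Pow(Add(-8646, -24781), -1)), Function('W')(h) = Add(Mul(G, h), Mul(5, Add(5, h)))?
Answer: Rational(1362919071, 1385537173) ≈ 0.98368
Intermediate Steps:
Function('W')(h) = Add(25, Mul(145, h)) (Function('W')(h) = Add(Mul(140, h), Mul(5, Add(5, h))) = Add(Mul(140, h), Add(25, Mul(5, h))) = Add(25, Mul(145, h)))
J = Rational(-11977, 33427) (J = Mul(11977, Pow(-33427, -1)) = Mul(11977, Rational(-1, 33427)) = Rational(-11977, 33427) ≈ -0.35830)
Mul(Add(Function('W')(Mul(29, 5)), 19723), Pow(Add(41450, J), -1)) = Mul(Add(Add(25, Mul(145, Mul(29, 5))), 19723), Pow(Add(41450, Rational(-11977, 33427)), -1)) = Mul(Add(Add(25, Mul(145, 145)), 19723), Pow(Rational(1385537173, 33427), -1)) = Mul(Add(Add(25, 21025), 19723), Rational(33427, 1385537173)) = Mul(Add(21050, 19723), Rational(33427, 1385537173)) = Mul(40773, Rational(33427, 1385537173)) = Rational(1362919071, 1385537173)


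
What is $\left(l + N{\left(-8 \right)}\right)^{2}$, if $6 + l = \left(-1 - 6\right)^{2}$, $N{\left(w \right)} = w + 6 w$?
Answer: $169$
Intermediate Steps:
$N{\left(w \right)} = 7 w$
$l = 43$ ($l = -6 + \left(-1 - 6\right)^{2} = -6 + \left(-7\right)^{2} = -6 + 49 = 43$)
$\left(l + N{\left(-8 \right)}\right)^{2} = \left(43 + 7 \left(-8\right)\right)^{2} = \left(43 - 56\right)^{2} = \left(-13\right)^{2} = 169$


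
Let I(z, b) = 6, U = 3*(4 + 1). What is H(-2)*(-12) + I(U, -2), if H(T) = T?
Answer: 30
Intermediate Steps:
U = 15 (U = 3*5 = 15)
H(-2)*(-12) + I(U, -2) = -2*(-12) + 6 = 24 + 6 = 30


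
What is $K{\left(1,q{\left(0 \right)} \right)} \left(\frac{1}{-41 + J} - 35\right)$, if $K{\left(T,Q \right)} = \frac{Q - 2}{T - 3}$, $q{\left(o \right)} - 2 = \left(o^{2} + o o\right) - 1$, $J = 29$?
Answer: $- \frac{421}{24} \approx -17.542$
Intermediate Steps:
$q{\left(o \right)} = 1 + 2 o^{2}$ ($q{\left(o \right)} = 2 - \left(1 - o^{2} - o o\right) = 2 + \left(\left(o^{2} + o^{2}\right) - 1\right) = 2 + \left(2 o^{2} - 1\right) = 2 + \left(-1 + 2 o^{2}\right) = 1 + 2 o^{2}$)
$K{\left(T,Q \right)} = \frac{-2 + Q}{-3 + T}$
$K{\left(1,q{\left(0 \right)} \right)} \left(\frac{1}{-41 + J} - 35\right) = \frac{-2 + \left(1 + 2 \cdot 0^{2}\right)}{-3 + 1} \left(\frac{1}{-41 + 29} - 35\right) = \frac{-2 + \left(1 + 2 \cdot 0\right)}{-2} \left(\frac{1}{-12} - 35\right) = - \frac{-2 + \left(1 + 0\right)}{2} \left(- \frac{1}{12} - 35\right) = - \frac{-2 + 1}{2} \left(- \frac{421}{12}\right) = \left(- \frac{1}{2}\right) \left(-1\right) \left(- \frac{421}{12}\right) = \frac{1}{2} \left(- \frac{421}{12}\right) = - \frac{421}{24}$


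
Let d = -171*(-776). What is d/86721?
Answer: 44232/28907 ≈ 1.5301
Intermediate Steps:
d = 132696
d/86721 = 132696/86721 = 132696*(1/86721) = 44232/28907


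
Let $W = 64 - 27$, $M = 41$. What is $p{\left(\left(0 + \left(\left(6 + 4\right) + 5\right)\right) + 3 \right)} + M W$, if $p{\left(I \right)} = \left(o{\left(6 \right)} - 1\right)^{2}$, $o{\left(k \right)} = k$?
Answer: $1542$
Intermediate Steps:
$p{\left(I \right)} = 25$ ($p{\left(I \right)} = \left(6 - 1\right)^{2} = 5^{2} = 25$)
$W = 37$
$p{\left(\left(0 + \left(\left(6 + 4\right) + 5\right)\right) + 3 \right)} + M W = 25 + 41 \cdot 37 = 25 + 1517 = 1542$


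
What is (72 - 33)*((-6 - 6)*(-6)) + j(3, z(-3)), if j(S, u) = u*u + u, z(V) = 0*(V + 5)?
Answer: 2808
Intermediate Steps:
z(V) = 0 (z(V) = 0*(5 + V) = 0)
j(S, u) = u + u**2 (j(S, u) = u**2 + u = u + u**2)
(72 - 33)*((-6 - 6)*(-6)) + j(3, z(-3)) = (72 - 33)*((-6 - 6)*(-6)) + 0*(1 + 0) = 39*(-12*(-6)) + 0*1 = 39*72 + 0 = 2808 + 0 = 2808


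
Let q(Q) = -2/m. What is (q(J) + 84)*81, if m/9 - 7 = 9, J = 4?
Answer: 54423/8 ≈ 6802.9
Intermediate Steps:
m = 144 (m = 63 + 9*9 = 63 + 81 = 144)
q(Q) = -1/72 (q(Q) = -2/144 = -2*1/144 = -1/72)
(q(J) + 84)*81 = (-1/72 + 84)*81 = (6047/72)*81 = 54423/8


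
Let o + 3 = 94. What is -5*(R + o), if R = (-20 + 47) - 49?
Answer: -345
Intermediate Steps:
R = -22 (R = 27 - 49 = -22)
o = 91 (o = -3 + 94 = 91)
-5*(R + o) = -5*(-22 + 91) = -5*69 = -345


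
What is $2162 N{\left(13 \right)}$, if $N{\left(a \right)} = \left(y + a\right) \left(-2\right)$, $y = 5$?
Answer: $-77832$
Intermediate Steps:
$N{\left(a \right)} = -10 - 2 a$ ($N{\left(a \right)} = \left(5 + a\right) \left(-2\right) = -10 - 2 a$)
$2162 N{\left(13 \right)} = 2162 \left(-10 - 26\right) = 2162 \left(-36\right) = -77832$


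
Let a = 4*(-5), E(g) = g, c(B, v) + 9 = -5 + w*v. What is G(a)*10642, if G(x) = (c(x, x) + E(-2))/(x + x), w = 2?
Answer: 74494/5 ≈ 14899.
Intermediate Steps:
c(B, v) = -14 + 2*v (c(B, v) = -9 + (-5 + 2*v) = -14 + 2*v)
a = -20
G(x) = (-16 + 2*x)/(2*x) (G(x) = ((-14 + 2*x) - 2)/(x + x) = (-16 + 2*x)/((2*x)) = (-16 + 2*x)*(1/(2*x)) = (-16 + 2*x)/(2*x))
G(a)*10642 = ((-8 - 20)/(-20))*10642 = -1/20*(-28)*10642 = (7/5)*10642 = 74494/5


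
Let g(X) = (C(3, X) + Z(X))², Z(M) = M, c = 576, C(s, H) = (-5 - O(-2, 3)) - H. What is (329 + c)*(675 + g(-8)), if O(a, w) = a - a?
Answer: 633500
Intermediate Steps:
O(a, w) = 0
C(s, H) = -5 - H (C(s, H) = (-5 - 1*0) - H = (-5 + 0) - H = -5 - H)
g(X) = 25 (g(X) = ((-5 - X) + X)² = (-5)² = 25)
(329 + c)*(675 + g(-8)) = (329 + 576)*(675 + 25) = 905*700 = 633500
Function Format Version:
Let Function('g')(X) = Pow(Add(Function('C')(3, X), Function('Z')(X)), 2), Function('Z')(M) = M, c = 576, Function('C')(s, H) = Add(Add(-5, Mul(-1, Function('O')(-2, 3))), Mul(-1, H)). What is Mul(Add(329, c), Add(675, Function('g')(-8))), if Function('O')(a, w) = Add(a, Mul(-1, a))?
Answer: 633500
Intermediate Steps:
Function('O')(a, w) = 0
Function('C')(s, H) = Add(-5, Mul(-1, H)) (Function('C')(s, H) = Add(Add(-5, Mul(-1, 0)), Mul(-1, H)) = Add(Add(-5, 0), Mul(-1, H)) = Add(-5, Mul(-1, H)))
Function('g')(X) = 25 (Function('g')(X) = Pow(Add(Add(-5, Mul(-1, X)), X), 2) = Pow(-5, 2) = 25)
Mul(Add(329, c), Add(675, Function('g')(-8))) = Mul(Add(329, 576), Add(675, 25)) = Mul(905, 700) = 633500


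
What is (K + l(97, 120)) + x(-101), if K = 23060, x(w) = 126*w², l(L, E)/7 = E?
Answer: 1309226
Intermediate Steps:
l(L, E) = 7*E
(K + l(97, 120)) + x(-101) = (23060 + 7*120) + 126*(-101)² = (23060 + 840) + 126*10201 = 23900 + 1285326 = 1309226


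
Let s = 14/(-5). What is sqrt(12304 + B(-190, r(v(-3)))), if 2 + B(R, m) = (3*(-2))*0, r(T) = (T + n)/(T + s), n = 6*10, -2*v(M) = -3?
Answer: sqrt(12302) ≈ 110.91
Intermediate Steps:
v(M) = 3/2 (v(M) = -1/2*(-3) = 3/2)
n = 60
s = -14/5 (s = 14*(-1/5) = -14/5 ≈ -2.8000)
r(T) = (60 + T)/(-14/5 + T) (r(T) = (T + 60)/(T - 14/5) = (60 + T)/(-14/5 + T))
B(R, m) = -2 (B(R, m) = -2 + (3*(-2))*0 = -2 - 6*0 = -2 + 0 = -2)
sqrt(12304 + B(-190, r(v(-3)))) = sqrt(12304 - 2) = sqrt(12302)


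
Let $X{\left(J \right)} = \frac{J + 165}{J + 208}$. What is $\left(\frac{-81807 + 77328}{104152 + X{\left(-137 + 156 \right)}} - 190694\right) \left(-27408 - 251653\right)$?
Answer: $\frac{419384011120229835}{7880896} \approx 5.3215 \cdot 10^{10}$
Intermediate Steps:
$X{\left(J \right)} = \frac{165 + J}{208 + J}$
$\left(\frac{-81807 + 77328}{104152 + X{\left(-137 + 156 \right)}} - 190694\right) \left(-27408 - 251653\right) = \left(\frac{-81807 + 77328}{104152 + \frac{165 + \left(-137 + 156\right)}{208 + \left(-137 + 156\right)}} - 190694\right) \left(-27408 - 251653\right) = \left(- \frac{4479}{104152 + \frac{165 + 19}{208 + 19}} - 190694\right) \left(-279061\right) = \left(- \frac{4479}{104152 + \frac{1}{227} \cdot 184} - 190694\right) \left(-279061\right) = \left(- \frac{4479}{104152 + \frac{184}{227}} - 190694\right) \left(-279061\right) = \left(- \frac{4479}{\frac{23642688}{227}} - 190694\right) \left(-279061\right) = \left(\left(-4479\right) \frac{227}{23642688} - 190694\right) \left(-279061\right) = \left(- \frac{338911}{7880896} - 190694\right) \left(-279061\right) = \left(- \frac{1502839920735}{7880896}\right) \left(-279061\right) = \frac{419384011120229835}{7880896}$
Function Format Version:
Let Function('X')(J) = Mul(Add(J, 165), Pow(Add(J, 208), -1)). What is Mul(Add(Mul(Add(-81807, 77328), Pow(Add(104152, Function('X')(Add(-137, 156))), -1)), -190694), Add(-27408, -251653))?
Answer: Rational(419384011120229835, 7880896) ≈ 5.3215e+10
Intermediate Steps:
Function('X')(J) = Mul(Pow(Add(208, J), -1), Add(165, J)) (Function('X')(J) = Mul(Add(165, J), Pow(Add(208, J), -1)) = Mul(Pow(Add(208, J), -1), Add(165, J)))
Mul(Add(Mul(Add(-81807, 77328), Pow(Add(104152, Function('X')(Add(-137, 156))), -1)), -190694), Add(-27408, -251653)) = Mul(Add(Mul(Add(-81807, 77328), Pow(Add(104152, Mul(Pow(Add(208, Add(-137, 156)), -1), Add(165, Add(-137, 156)))), -1)), -190694), Add(-27408, -251653)) = Mul(Add(Mul(-4479, Pow(Add(104152, Mul(Pow(Add(208, 19), -1), Add(165, 19))), -1)), -190694), -279061) = Mul(Add(Mul(-4479, Pow(Add(104152, Mul(Pow(227, -1), 184)), -1)), -190694), -279061) = Mul(Add(Mul(-4479, Pow(Add(104152, Mul(Rational(1, 227), 184)), -1)), -190694), -279061) = Mul(Add(Mul(-4479, Pow(Add(104152, Rational(184, 227)), -1)), -190694), -279061) = Mul(Add(Mul(-4479, Pow(Rational(23642688, 227), -1)), -190694), -279061) = Mul(Add(Mul(-4479, Rational(227, 23642688)), -190694), -279061) = Mul(Add(Rational(-338911, 7880896), -190694), -279061) = Mul(Rational(-1502839920735, 7880896), -279061) = Rational(419384011120229835, 7880896)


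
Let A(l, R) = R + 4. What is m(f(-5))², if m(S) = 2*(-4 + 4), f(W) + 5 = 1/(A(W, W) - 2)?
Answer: 0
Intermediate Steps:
A(l, R) = 4 + R
f(W) = -5 + 1/(2 + W) (f(W) = -5 + 1/((4 + W) - 2) = -5 + 1/(2 + W))
m(S) = 0 (m(S) = 2*0 = 0)
m(f(-5))² = 0² = 0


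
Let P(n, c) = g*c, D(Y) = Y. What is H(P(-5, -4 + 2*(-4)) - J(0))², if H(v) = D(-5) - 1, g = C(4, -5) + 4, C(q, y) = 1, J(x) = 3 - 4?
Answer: 36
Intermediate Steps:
J(x) = -1
g = 5 (g = 1 + 4 = 5)
P(n, c) = 5*c
H(v) = -6 (H(v) = -5 - 1 = -6)
H(P(-5, -4 + 2*(-4)) - J(0))² = (-6)² = 36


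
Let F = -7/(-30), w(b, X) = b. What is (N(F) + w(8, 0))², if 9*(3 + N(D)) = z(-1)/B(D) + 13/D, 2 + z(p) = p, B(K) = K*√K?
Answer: 413575/3087 - 4700*√210/1029 ≈ 67.783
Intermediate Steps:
F = 7/30 (F = -7*(-1/30) = 7/30 ≈ 0.23333)
B(K) = K^(3/2)
z(p) = -2 + p
N(D) = -3 - 1/(3*D^(3/2)) + 13/(9*D) (N(D) = -3 + ((-2 - 1)/(D^(3/2)) + 13/D)/9 = -3 + (-3/D^(3/2) + 13/D)/9 = -3 + (-1/(3*D^(3/2)) + 13/(9*D)) = -3 - 1/(3*D^(3/2)) + 13/(9*D))
(N(F) + w(8, 0))² = ((-3 - 10*√210/49 + 13/(9*(7/30))) + 8)² = ((-3 - 10*√210/49 + (13/9)*(30/7)) + 8)² = ((-3 - 10*√210/49 + 130/21) + 8)² = ((67/21 - 10*√210/49) + 8)² = (235/21 - 10*√210/49)²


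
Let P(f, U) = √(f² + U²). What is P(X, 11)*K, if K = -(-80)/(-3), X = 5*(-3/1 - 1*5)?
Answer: -80*√1721/3 ≈ -1106.3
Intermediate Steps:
X = -40 (X = 5*(-3*1 - 5) = 5*(-3 - 5) = 5*(-8) = -40)
P(f, U) = √(U² + f²)
K = -80/3 (K = -(-80)*(-1)/3 = -16*5/3 = -80/3 ≈ -26.667)
P(X, 11)*K = √(11² + (-40)²)*(-80/3) = √(121 + 1600)*(-80/3) = √1721*(-80/3) = -80*√1721/3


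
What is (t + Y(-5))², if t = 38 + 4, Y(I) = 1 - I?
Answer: 2304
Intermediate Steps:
t = 42
(t + Y(-5))² = (42 + (1 - 1*(-5)))² = (42 + (1 + 5))² = (42 + 6)² = 48² = 2304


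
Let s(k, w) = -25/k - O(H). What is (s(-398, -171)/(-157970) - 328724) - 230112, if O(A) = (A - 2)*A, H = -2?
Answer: -35135170519001/62872060 ≈ -5.5884e+5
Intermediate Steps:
O(A) = A*(-2 + A) (O(A) = (-2 + A)*A = A*(-2 + A))
s(k, w) = -8 - 25/k (s(k, w) = -25/k - (-2)*(-2 - 2) = -25/k - (-2)*(-4) = -25/k - 1*8 = -25/k - 8 = -8 - 25/k)
(s(-398, -171)/(-157970) - 328724) - 230112 = ((-8 - 25/(-398))/(-157970) - 328724) - 230112 = ((-8 - 25*(-1/398))*(-1/157970) - 328724) - 230112 = ((-8 + 25/398)*(-1/157970) - 328724) - 230112 = (-3159/398*(-1/157970) - 328724) - 230112 = (3159/62872060 - 328724) - 230112 = -20667555048281/62872060 - 230112 = -35135170519001/62872060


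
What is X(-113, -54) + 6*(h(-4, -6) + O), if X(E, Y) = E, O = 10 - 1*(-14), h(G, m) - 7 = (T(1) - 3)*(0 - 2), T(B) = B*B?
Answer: 97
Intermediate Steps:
T(B) = B²
h(G, m) = 11 (h(G, m) = 7 + (1² - 3)*(0 - 2) = 7 + (1 - 3)*(-2) = 7 - 2*(-2) = 7 + 4 = 11)
O = 24 (O = 10 + 14 = 24)
X(-113, -54) + 6*(h(-4, -6) + O) = -113 + 6*(11 + 24) = -113 + 6*35 = -113 + 210 = 97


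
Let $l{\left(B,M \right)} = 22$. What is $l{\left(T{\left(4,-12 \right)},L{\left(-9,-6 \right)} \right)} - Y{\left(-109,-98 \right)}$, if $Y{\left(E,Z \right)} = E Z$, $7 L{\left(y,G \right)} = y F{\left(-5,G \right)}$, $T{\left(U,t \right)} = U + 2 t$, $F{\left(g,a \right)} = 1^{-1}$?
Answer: $-10660$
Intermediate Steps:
$F{\left(g,a \right)} = 1$
$L{\left(y,G \right)} = \frac{y}{7}$ ($L{\left(y,G \right)} = \frac{y 1}{7} = \frac{y}{7}$)
$l{\left(T{\left(4,-12 \right)},L{\left(-9,-6 \right)} \right)} - Y{\left(-109,-98 \right)} = 22 - \left(-109\right) \left(-98\right) = 22 - 10682 = -10660$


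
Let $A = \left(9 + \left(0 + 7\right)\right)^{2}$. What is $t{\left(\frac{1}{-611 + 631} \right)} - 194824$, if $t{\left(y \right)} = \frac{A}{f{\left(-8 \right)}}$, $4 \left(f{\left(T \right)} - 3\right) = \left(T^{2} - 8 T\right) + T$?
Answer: $- \frac{6428936}{33} \approx -1.9482 \cdot 10^{5}$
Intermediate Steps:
$f{\left(T \right)} = 3 - \frac{7 T}{4} + \frac{T^{2}}{4}$ ($f{\left(T \right)} = 3 + \frac{\left(T^{2} - 8 T\right) + T}{4} = 3 + \frac{T^{2} - 7 T}{4} = 3 + \left(- \frac{7 T}{4} + \frac{T^{2}}{4}\right) = 3 - \frac{7 T}{4} + \frac{T^{2}}{4}$)
$A = 256$ ($A = \left(9 + 7\right)^{2} = 16^{2} = 256$)
$t{\left(y \right)} = \frac{256}{33}$ ($t{\left(y \right)} = \frac{256}{3 - -14 + \frac{\left(-8\right)^{2}}{4}} = \frac{256}{3 + 14 + \frac{1}{4} \cdot 64} = \frac{256}{3 + 14 + 16} = \frac{256}{33}$)
$t{\left(\frac{1}{-611 + 631} \right)} - 194824 = \frac{256}{33} - 194824 = - \frac{6428936}{33}$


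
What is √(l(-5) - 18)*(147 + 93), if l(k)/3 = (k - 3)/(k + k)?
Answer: 48*I*√390 ≈ 947.92*I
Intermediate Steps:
l(k) = 3*(-3 + k)/(2*k) (l(k) = 3*((k - 3)/(k + k)) = 3*((-3 + k)/((2*k))) = 3*((-3 + k)*(1/(2*k))) = 3*((-3 + k)/(2*k)) = 3*(-3 + k)/(2*k))
√(l(-5) - 18)*(147 + 93) = √((3/2)*(-3 - 5)/(-5) - 18)*(147 + 93) = √((3/2)*(-⅕)*(-8) - 18)*240 = √(12/5 - 18)*240 = √(-78/5)*240 = (I*√390/5)*240 = 48*I*√390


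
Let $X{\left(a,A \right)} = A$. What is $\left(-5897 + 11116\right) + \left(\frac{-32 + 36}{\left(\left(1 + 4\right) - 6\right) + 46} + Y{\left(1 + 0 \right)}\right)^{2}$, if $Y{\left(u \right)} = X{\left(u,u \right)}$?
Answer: $\frac{10570876}{2025} \approx 5220.2$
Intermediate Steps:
$Y{\left(u \right)} = u$
$\left(-5897 + 11116\right) + \left(\frac{-32 + 36}{\left(\left(1 + 4\right) - 6\right) + 46} + Y{\left(1 + 0 \right)}\right)^{2} = \left(-5897 + 11116\right) + \left(\frac{-32 + 36}{\left(\left(1 + 4\right) - 6\right) + 46} + \left(1 + 0\right)\right)^{2} = 5219 + \left(\frac{4}{\left(5 - 6\right) + 46} + 1\right)^{2} = 5219 + \left(\frac{4}{-1 + 46} + 1\right)^{2} = 5219 + \left(\frac{4}{45} + 1\right)^{2} = 5219 + \left(\frac{49}{45}\right)^{2} = 5219 + \frac{2401}{2025} = \frac{10570876}{2025}$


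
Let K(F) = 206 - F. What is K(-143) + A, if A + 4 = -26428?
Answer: -26083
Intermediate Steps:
A = -26432 (A = -4 - 26428 = -26432)
K(-143) + A = (206 - 1*(-143)) - 26432 = (206 + 143) - 26432 = 349 - 26432 = -26083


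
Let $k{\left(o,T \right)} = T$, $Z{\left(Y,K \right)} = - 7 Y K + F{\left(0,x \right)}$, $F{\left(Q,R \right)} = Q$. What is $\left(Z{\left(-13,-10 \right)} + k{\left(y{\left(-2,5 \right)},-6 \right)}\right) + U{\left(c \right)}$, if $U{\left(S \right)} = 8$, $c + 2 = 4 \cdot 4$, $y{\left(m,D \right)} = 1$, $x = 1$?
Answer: $-908$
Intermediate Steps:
$c = 14$ ($c = -2 + 4 \cdot 4 = -2 + 16 = 14$)
$Z{\left(Y,K \right)} = - 7 K Y$ ($Z{\left(Y,K \right)} = - 7 Y K + 0 = - 7 K Y + 0 = - 7 K Y$)
$\left(Z{\left(-13,-10 \right)} + k{\left(y{\left(-2,5 \right)},-6 \right)}\right) + U{\left(c \right)} = \left(\left(-7\right) \left(-10\right) \left(-13\right) - 6\right) + 8 = \left(-910 - 6\right) + 8 = -916 + 8 = -908$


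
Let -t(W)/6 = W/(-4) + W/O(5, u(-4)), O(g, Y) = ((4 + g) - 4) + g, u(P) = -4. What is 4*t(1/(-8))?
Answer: -9/20 ≈ -0.45000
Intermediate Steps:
O(g, Y) = 2*g (O(g, Y) = g + g = 2*g)
t(W) = 9*W/10 (t(W) = -6*(W/(-4) + W/((2*5))) = -6*(W*(-¼) + W/10) = -6*(-W/4 + W*(⅒)) = -6*(-W/4 + W/10) = -(-9)*W/10 = 9*W/10)
4*t(1/(-8)) = 4*(9*(1/(-8))/10) = 4*(9*(1*(-⅛))/10) = 4*((9/10)*(-⅛)) = 4*(-9/80) = -9/20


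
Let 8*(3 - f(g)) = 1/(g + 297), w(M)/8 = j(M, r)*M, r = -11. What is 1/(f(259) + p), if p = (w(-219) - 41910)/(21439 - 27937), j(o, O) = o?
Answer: -4817184/238920955 ≈ -0.020162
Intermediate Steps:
w(M) = 8*M² (w(M) = 8*(M*M) = 8*M²)
f(g) = 3 - 1/(8*(297 + g)) (f(g) = 3 - 1/(8*(g + 297)) = 3 - 1/(8*(297 + g)))
p = -56963/1083 (p = (8*(-219)² - 41910)/(21439 - 27937) = (8*47961 - 41910)/(-6498) = (383688 - 41910)*(-1/6498) = 341778*(-1/6498) = -56963/1083 ≈ -52.597)
1/(f(259) + p) = 1/((7127 + 24*259)/(8*(297 + 259)) - 56963/1083) = 1/((⅛)*(7127 + 6216)/556 - 56963/1083) = 1/((⅛)*(1/556)*13343 - 56963/1083) = 1/(13343/4448 - 56963/1083) = 1/(-238920955/4817184) = -4817184/238920955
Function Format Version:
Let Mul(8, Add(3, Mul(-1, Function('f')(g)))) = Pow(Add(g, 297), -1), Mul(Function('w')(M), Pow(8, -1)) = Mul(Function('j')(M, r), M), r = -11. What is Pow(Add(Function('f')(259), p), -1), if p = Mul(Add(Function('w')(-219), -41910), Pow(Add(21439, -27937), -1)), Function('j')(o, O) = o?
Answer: Rational(-4817184, 238920955) ≈ -0.020162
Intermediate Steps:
Function('w')(M) = Mul(8, Pow(M, 2)) (Function('w')(M) = Mul(8, Mul(M, M)) = Mul(8, Pow(M, 2)))
Function('f')(g) = Add(3, Mul(Rational(-1, 8), Pow(Add(297, g), -1))) (Function('f')(g) = Add(3, Mul(Rational(-1, 8), Pow(Add(g, 297), -1))) = Add(3, Mul(Rational(-1, 8), Pow(Add(297, g), -1))))
p = Rational(-56963, 1083) (p = Mul(Add(Mul(8, Pow(-219, 2)), -41910), Pow(Add(21439, -27937), -1)) = Mul(Add(Mul(8, 47961), -41910), Pow(-6498, -1)) = Mul(Add(383688, -41910), Rational(-1, 6498)) = Mul(341778, Rational(-1, 6498)) = Rational(-56963, 1083) ≈ -52.597)
Pow(Add(Function('f')(259), p), -1) = Pow(Add(Mul(Rational(1, 8), Pow(Add(297, 259), -1), Add(7127, Mul(24, 259))), Rational(-56963, 1083)), -1) = Pow(Add(Mul(Rational(1, 8), Pow(556, -1), Add(7127, 6216)), Rational(-56963, 1083)), -1) = Pow(Add(Mul(Rational(1, 8), Rational(1, 556), 13343), Rational(-56963, 1083)), -1) = Pow(Add(Rational(13343, 4448), Rational(-56963, 1083)), -1) = Pow(Rational(-238920955, 4817184), -1) = Rational(-4817184, 238920955)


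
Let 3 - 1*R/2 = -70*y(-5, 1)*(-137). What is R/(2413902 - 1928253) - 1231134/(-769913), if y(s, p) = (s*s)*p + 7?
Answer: 125361812564/373907478537 ≈ 0.33527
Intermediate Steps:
y(s, p) = 7 + p*s² (y(s, p) = s²*p + 7 = p*s² + 7 = 7 + p*s²)
R = -613754 (R = 6 - 2*(-70*(7 + 1*(-5)²))*(-137) = 6 - 2*(-70*(7 + 1*25))*(-137) = 6 - 2*(-70*(7 + 25))*(-137) = 6 - 2*(-70*32)*(-137) = 6 - (-4480)*(-137) = 6 - 2*306880 = 6 - 613760 = -613754)
R/(2413902 - 1928253) - 1231134/(-769913) = -613754/(2413902 - 1928253) - 1231134/(-769913) = -613754/485649 - 1231134*(-1/769913) = -613754*1/485649 + 1231134/769913 = -613754/485649 + 1231134/769913 = 125361812564/373907478537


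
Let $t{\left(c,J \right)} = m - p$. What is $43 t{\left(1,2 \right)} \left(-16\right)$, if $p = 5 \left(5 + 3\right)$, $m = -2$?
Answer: $28896$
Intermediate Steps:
$p = 40$ ($p = 5 \cdot 8 = 40$)
$t{\left(c,J \right)} = -42$ ($t{\left(c,J \right)} = -2 - 40 = -42$)
$43 t{\left(1,2 \right)} \left(-16\right) = 43 \left(-42\right) \left(-16\right) = \left(-1806\right) \left(-16\right) = 28896$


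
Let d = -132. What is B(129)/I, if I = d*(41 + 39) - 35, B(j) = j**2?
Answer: -16641/10595 ≈ -1.5706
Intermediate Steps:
I = -10595 (I = -132*(41 + 39) - 35 = -132*80 - 35 = -10560 - 35 = -10595)
B(129)/I = 129**2/(-10595) = 16641*(-1/10595) = -16641/10595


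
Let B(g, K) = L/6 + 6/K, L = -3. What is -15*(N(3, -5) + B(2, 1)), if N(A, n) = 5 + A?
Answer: -405/2 ≈ -202.50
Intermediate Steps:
B(g, K) = -½ + 6/K (B(g, K) = -3/6 + 6/K = -3*⅙ + 6/K = -½ + 6/K)
-15*(N(3, -5) + B(2, 1)) = -15*((5 + 3) + (½)*(12 - 1*1)/1) = -15*(8 + (½)*1*(12 - 1)) = -15*(8 + (½)*1*11) = -15*(8 + 11/2) = -15*27/2 = -405/2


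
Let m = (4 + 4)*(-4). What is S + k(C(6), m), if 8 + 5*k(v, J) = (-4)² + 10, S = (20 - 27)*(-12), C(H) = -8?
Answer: 438/5 ≈ 87.600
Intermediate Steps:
S = 84 (S = -7*(-12) = 84)
m = -32 (m = 8*(-4) = -32)
k(v, J) = 18/5 (k(v, J) = -8/5 + ((-4)² + 10)/5 = -8/5 + (16 + 10)/5 = -8/5 + (⅕)*26 = -8/5 + 26/5 = 18/5)
S + k(C(6), m) = 84 + 18/5 = 438/5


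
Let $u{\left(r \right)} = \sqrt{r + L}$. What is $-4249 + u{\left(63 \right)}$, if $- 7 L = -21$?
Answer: $-4249 + \sqrt{66} \approx -4240.9$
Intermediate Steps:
$L = 3$ ($L = \left(- \frac{1}{7}\right) \left(-21\right) = 3$)
$u{\left(r \right)} = \sqrt{3 + r}$ ($u{\left(r \right)} = \sqrt{r + 3} = \sqrt{3 + r}$)
$-4249 + u{\left(63 \right)} = -4249 + \sqrt{3 + 63} = -4249 + \sqrt{66}$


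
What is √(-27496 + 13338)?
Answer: I*√14158 ≈ 118.99*I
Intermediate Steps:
√(-27496 + 13338) = √(-14158) = I*√14158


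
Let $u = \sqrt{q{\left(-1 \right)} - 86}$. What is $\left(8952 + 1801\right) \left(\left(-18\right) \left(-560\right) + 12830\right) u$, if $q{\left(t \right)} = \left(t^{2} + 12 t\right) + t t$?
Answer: $985404920 i \sqrt{6} \approx 2.4137 \cdot 10^{9} i$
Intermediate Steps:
$q{\left(t \right)} = 2 t^{2} + 12 t$ ($q{\left(t \right)} = \left(t^{2} + 12 t\right) + t^{2} = 2 t^{2} + 12 t$)
$u = 4 i \sqrt{6}$ ($u = \sqrt{2 \left(-1\right) \left(6 - 1\right) - 86} = \sqrt{2 \left(-1\right) 5 - 86} = \sqrt{-10 - 86} = \sqrt{-96} = 4 i \sqrt{6} \approx 9.798 i$)
$\left(8952 + 1801\right) \left(\left(-18\right) \left(-560\right) + 12830\right) u = \left(8952 + 1801\right) \left(\left(-18\right) \left(-560\right) + 12830\right) 4 i \sqrt{6} = 10753 \left(10080 + 12830\right) 4 i \sqrt{6} = 10753 \cdot 22910 \cdot 4 i \sqrt{6} = 246351230 \cdot 4 i \sqrt{6} = 985404920 i \sqrt{6}$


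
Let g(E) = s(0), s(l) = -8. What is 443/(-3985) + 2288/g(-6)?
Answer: -1140153/3985 ≈ -286.11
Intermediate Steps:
g(E) = -8
443/(-3985) + 2288/g(-6) = 443/(-3985) + 2288/(-8) = 443*(-1/3985) + 2288*(-⅛) = -443/3985 - 286 = -1140153/3985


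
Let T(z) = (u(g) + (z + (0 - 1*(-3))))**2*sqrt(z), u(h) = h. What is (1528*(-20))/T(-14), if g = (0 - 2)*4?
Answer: 15280*I*sqrt(14)/2527 ≈ 22.625*I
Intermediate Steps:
g = -8 (g = -2*4 = -8)
T(z) = sqrt(z)*(-5 + z)**2 (T(z) = (-8 + (z + (0 - 1*(-3))))**2*sqrt(z) = (-8 + (z + (0 + 3)))**2*sqrt(z) = (-8 + (z + 3))**2*sqrt(z) = (-8 + (3 + z))**2*sqrt(z) = (-5 + z)**2*sqrt(z) = sqrt(z)*(-5 + z)**2)
(1528*(-20))/T(-14) = (1528*(-20))/((sqrt(-14)*(-5 - 14)**2)) = -30560*(-I*sqrt(14)/5054) = -(-15280)*I*sqrt(14)/2527 = 15280*I*sqrt(14)/2527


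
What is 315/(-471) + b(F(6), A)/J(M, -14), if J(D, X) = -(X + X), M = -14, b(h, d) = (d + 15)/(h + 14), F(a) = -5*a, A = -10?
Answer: -47825/70336 ≈ -0.67995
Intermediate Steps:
b(h, d) = (15 + d)/(14 + h)
J(D, X) = -2*X
315/(-471) + b(F(6), A)/J(M, -14) = 315/(-471) + ((15 - 10)/(14 - 5*6))/((-2*(-14))) = 315*(-1/471) + (5/(14 - 30))/28 = -105/157 + (5/(-16))*(1/28) = -105/157 - 1/16*5*(1/28) = -105/157 - 5/16*1/28 = -105/157 - 5/448 = -47825/70336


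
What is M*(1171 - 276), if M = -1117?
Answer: -999715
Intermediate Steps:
M*(1171 - 276) = -1117*(1171 - 276) = -1117*895 = -999715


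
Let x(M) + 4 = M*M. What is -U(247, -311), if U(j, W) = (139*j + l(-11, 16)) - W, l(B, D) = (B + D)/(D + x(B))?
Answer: -4607657/133 ≈ -34644.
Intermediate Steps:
x(M) = -4 + M² (x(M) = -4 + M*M = -4 + M²)
l(B, D) = (B + D)/(-4 + D + B²) (l(B, D) = (B + D)/(D + (-4 + B²)) = (B + D)/(-4 + D + B²))
U(j, W) = 5/133 - W + 139*j (U(j, W) = (139*j + (-11 + 16)/(-4 + 16 + (-11)²)) - W = (139*j + 5/(-4 + 16 + 121)) - W = (139*j + 5/133) - W = (5/133 + 139*j) - W = 5/133 - W + 139*j)
-U(247, -311) = -(5/133 - 1*(-311) + 139*247) = -(5/133 + 311 + 34333) = -1*4607657/133 = -4607657/133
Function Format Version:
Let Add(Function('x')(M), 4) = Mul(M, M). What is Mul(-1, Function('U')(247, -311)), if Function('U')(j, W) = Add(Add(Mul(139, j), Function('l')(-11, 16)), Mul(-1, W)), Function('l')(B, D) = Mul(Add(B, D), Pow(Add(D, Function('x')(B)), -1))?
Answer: Rational(-4607657, 133) ≈ -34644.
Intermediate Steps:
Function('x')(M) = Add(-4, Pow(M, 2)) (Function('x')(M) = Add(-4, Mul(M, M)) = Add(-4, Pow(M, 2)))
Function('l')(B, D) = Mul(Pow(Add(-4, D, Pow(B, 2)), -1), Add(B, D)) (Function('l')(B, D) = Mul(Add(B, D), Pow(Add(D, Add(-4, Pow(B, 2))), -1)) = Mul(Add(B, D), Pow(Add(-4, D, Pow(B, 2)), -1)) = Mul(Pow(Add(-4, D, Pow(B, 2)), -1), Add(B, D)))
Function('U')(j, W) = Add(Rational(5, 133), Mul(-1, W), Mul(139, j)) (Function('U')(j, W) = Add(Add(Mul(139, j), Mul(Pow(Add(-4, 16, Pow(-11, 2)), -1), Add(-11, 16))), Mul(-1, W)) = Add(Add(Mul(139, j), Mul(Pow(Add(-4, 16, 121), -1), 5)), Mul(-1, W)) = Add(Add(Mul(139, j), Mul(Pow(133, -1), 5)), Mul(-1, W)) = Add(Add(Mul(139, j), Mul(Rational(1, 133), 5)), Mul(-1, W)) = Add(Add(Mul(139, j), Rational(5, 133)), Mul(-1, W)) = Add(Add(Rational(5, 133), Mul(139, j)), Mul(-1, W)) = Add(Rational(5, 133), Mul(-1, W), Mul(139, j)))
Mul(-1, Function('U')(247, -311)) = Mul(-1, Add(Rational(5, 133), Mul(-1, -311), Mul(139, 247))) = Mul(-1, Add(Rational(5, 133), 311, 34333)) = Mul(-1, Rational(4607657, 133)) = Rational(-4607657, 133)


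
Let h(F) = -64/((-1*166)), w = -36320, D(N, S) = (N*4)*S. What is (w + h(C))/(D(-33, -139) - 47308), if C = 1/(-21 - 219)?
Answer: 94204/75115 ≈ 1.2541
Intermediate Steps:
D(N, S) = 4*N*S (D(N, S) = (4*N)*S = 4*N*S)
C = -1/240 (C = 1/(-240) = -1/240 ≈ -0.0041667)
h(F) = 32/83 (h(F) = -64/(-166) = -64*(-1/166) = 32/83)
(w + h(C))/(D(-33, -139) - 47308) = (-36320 + 32/83)/(4*(-33)*(-139) - 47308) = -3014528/(83*(18348 - 47308)) = -3014528/83/(-28960) = -3014528/83*(-1/28960) = 94204/75115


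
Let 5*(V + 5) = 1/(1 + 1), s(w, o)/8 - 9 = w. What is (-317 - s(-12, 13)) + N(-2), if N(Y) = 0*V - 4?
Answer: -297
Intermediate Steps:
s(w, o) = 72 + 8*w
V = -49/10 (V = -5 + 1/(5*(1 + 1)) = -5 + (⅕)/2 = -5 + (⅕)*(½) = -5 + ⅒ = -49/10 ≈ -4.9000)
N(Y) = -4 (N(Y) = 0*(-49/10) - 4 = 0 - 4 = -4)
(-317 - s(-12, 13)) + N(-2) = (-317 - (72 + 8*(-12))) - 4 = (-317 - (72 - 96)) - 4 = (-317 - 1*(-24)) - 4 = (-317 + 24) - 4 = -293 - 4 = -297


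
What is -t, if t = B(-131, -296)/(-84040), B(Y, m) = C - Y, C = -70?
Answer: 61/84040 ≈ 0.00072584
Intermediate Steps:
B(Y, m) = -70 - Y
t = -61/84040 (t = (-70 - 1*(-131))/(-84040) = (-70 + 131)*(-1/84040) = 61*(-1/84040) = -61/84040 ≈ -0.00072584)
-t = -1*(-61/84040) = 61/84040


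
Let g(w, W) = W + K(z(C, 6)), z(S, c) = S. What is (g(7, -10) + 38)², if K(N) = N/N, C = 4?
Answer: 841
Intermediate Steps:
K(N) = 1
g(w, W) = 1 + W (g(w, W) = W + 1 = 1 + W)
(g(7, -10) + 38)² = ((1 - 10) + 38)² = (-9 + 38)² = 29² = 841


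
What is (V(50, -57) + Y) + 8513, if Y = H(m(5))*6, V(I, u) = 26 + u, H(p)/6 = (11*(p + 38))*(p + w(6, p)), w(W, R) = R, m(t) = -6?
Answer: -143582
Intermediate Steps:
H(p) = 12*p*(418 + 11*p) (H(p) = 6*((11*(p + 38))*(p + p)) = 6*((11*(38 + p))*(2*p)) = 6*((418 + 11*p)*(2*p)) = 6*(2*p*(418 + 11*p)) = 12*p*(418 + 11*p))
Y = -152064 (Y = (132*(-6)*(38 - 6))*6 = (132*(-6)*32)*6 = -25344*6 = -152064)
(V(50, -57) + Y) + 8513 = ((26 - 57) - 152064) + 8513 = (-31 - 152064) + 8513 = -152095 + 8513 = -143582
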